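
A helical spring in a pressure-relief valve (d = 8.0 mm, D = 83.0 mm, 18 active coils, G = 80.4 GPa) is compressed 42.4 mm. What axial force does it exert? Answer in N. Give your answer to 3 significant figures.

k = Gd⁴/(8D³N_a) = (80.4×10³)(8.0⁴)/(8·83.0³·18) = 3.9996 N/mm
F = k·δ = 3.9996 × 42.4 = 169.58 N

170 N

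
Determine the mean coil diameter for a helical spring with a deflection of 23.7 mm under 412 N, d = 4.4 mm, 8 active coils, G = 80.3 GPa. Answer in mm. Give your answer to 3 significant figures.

30.0 mm

Required rate k = F/δ = 412/23.7 = 17.384 N/mm
D = (Gd⁴/(8N_a·k))^(1/3) = (80.3×10³·4.4⁴/(8·8·17.384))^(1/3)
  = (27051.9)^(1/3) = 30.0192 mm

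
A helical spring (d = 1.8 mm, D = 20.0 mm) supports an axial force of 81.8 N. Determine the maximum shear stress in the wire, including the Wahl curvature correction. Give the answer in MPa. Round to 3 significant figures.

Spring index C = D/d = 20.0/1.8 = 11.1111
K_W = (4C−1)/(4C−4) + 0.615/C = 43.444/40.444 + 0.0554 = 1.1295
τ₀ = 8FD/(πd³) = 8·81.8·20.0/(π·1.8³) = 13088/18.322 = 714.34 MPa
τ_max = K·τ₀ = 1.1295 × 714.34 = 806.87 MPa

807 MPa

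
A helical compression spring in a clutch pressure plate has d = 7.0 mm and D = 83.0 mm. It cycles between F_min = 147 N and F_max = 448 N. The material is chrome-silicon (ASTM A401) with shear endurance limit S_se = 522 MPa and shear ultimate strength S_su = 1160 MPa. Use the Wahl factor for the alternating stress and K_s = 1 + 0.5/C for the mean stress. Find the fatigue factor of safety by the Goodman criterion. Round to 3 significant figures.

C = D/d = 83.0/7.0 = 11.8571; K_W = (4C−1)/(4C−4)+0.615/C = 1.1209; K_s = 1+0.5/C = 1.0422
F_a = (F_max−F_min)/2 = 150.5 N; F_m = (F_max+F_min)/2 = 297.5 N
τ_a = K_W·8F_aD/(πd³) = 1.1209 × 92.739 = 103.96 MPa
τ_m = K_s·8F_mD/(πd³) = 1.0422 × 183.32 = 191.05 MPa
Goodman: 1/n_f = τ_a/S_se + τ_m/S_su = 103.96/522 + 191.05/1160 = 0.19915 + 0.16470 = 0.36385
n_f = 1/0.36385 = 2.748

2.75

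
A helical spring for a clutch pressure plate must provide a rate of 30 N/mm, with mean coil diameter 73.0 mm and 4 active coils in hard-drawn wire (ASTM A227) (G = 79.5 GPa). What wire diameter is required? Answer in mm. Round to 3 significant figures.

d = (8D³N_a·k / G)^(1/4) = (8·73.0³·4·30 / (79.5×10³))^0.25
  = (4697.6)^0.25 = 8.2788 mm

8.28 mm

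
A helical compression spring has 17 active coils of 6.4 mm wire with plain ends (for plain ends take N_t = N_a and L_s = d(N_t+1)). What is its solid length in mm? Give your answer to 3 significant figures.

plain ends: N_t = N_a = 17
L_s = d·(N_t+1) = 6.4 × 18 = 115.2 mm

115 mm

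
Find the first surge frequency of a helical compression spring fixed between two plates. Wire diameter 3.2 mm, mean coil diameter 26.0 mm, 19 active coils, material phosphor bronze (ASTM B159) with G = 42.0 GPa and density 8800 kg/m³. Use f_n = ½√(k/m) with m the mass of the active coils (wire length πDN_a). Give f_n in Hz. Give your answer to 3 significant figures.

61.3 Hz

k = Gd⁴/(8D³N_a) = (42.0×10³)(3.2⁴)/(8·26.0³·19) = 1.6485 N/mm = 1648.5 N/m
Wire length L = πDN_a = π·26.0·19 = 1551.9 mm
m = ρ·(πd²/4)·L = 8800 × 8.0425×10⁻⁶ m² × 1.5519 m = 0.10984 kg
f_n = ½√(k/m) = 0.5·√(1648.5/0.10984) = 0.5·√(15008) = 61.255 Hz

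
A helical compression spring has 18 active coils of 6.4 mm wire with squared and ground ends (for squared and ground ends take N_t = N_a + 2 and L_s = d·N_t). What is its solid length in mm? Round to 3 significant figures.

squared and ground ends: N_t = N_a + 2 = 18 + 2 = 20
L_s = d·N_t = 6.4 × 20 = 128 mm

128 mm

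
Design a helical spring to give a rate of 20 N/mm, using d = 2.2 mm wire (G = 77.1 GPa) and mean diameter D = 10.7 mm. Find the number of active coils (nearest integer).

9

N_a = Gd⁴/(8D³k) = (77.1×10³ × 2.2⁴)/(8 × 10.7³ × 20)
    = 1.80611e+06 / 196007 = 9.215 → 9 coils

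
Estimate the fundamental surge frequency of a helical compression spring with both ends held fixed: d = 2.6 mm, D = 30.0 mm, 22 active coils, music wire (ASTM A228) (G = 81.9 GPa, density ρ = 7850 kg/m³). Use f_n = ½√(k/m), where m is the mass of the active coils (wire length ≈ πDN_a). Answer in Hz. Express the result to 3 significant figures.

47.7 Hz

k = Gd⁴/(8D³N_a) = (81.9×10³)(2.6⁴)/(8·30.0³·22) = 0.78759 N/mm = 787.59 N/m
Wire length L = πDN_a = π·30.0·22 = 2073.5 mm
m = ρ·(πd²/4)·L = 7850 × 5.3093×10⁻⁶ m² × 2.0735 m = 0.086417 kg
f_n = ½√(k/m) = 0.5·√(787.59/0.086417) = 0.5·√(9113.8) = 47.733 Hz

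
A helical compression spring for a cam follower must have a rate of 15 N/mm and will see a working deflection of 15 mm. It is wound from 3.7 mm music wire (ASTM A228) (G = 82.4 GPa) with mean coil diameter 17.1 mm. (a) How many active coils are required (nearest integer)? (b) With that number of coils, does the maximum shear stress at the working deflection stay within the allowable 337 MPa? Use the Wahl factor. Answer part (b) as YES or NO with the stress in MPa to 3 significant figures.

N_a = Gd⁴/(8D³k) = (82.4×10³)(3.7⁴)/(8·17.1³·15) = 25.74 → N_a = 26
Actual rate k = Gd⁴/(8D³·26) = 14.848 N/mm
Working load F = kδ = 14.848·15 = 222.73 N
C = 17.1/3.7 = 4.6216; K_W = (4C−1)/(4C−4)+0.615/C = 1.3402
τ_max = K_W·8FD/(πd³) = 1.3402·191.47 = 256.6 MPa
τ_max ≤ 337 MPa → acceptable

(a) 26 coils; (b) YES, τ_max = 257 MPa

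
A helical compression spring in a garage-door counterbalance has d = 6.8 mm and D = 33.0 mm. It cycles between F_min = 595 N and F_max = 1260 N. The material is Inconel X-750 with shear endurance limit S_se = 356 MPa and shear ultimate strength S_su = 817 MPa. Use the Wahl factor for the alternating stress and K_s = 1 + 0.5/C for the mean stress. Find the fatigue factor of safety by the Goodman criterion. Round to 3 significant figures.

C = D/d = 33.0/6.8 = 4.8529; K_W = (4C−1)/(4C−4)+0.615/C = 1.3214; K_s = 1+0.5/C = 1.1030
F_a = (F_max−F_min)/2 = 332.5 N; F_m = (F_max+F_min)/2 = 927.5 N
τ_a = K_W·8F_aD/(πd³) = 1.3214 × 88.863 = 117.42 MPa
τ_m = K_s·8F_mD/(πd³) = 1.1030 × 247.88 = 273.42 MPa
Goodman: 1/n_f = τ_a/S_se + τ_m/S_su = 117.42/356 + 273.42/817 = 0.32984 + 0.33466 = 0.6645
n_f = 1/0.6645 = 1.505

1.50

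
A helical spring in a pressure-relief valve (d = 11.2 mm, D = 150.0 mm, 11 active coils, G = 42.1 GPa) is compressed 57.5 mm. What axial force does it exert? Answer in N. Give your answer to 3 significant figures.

128 N

k = Gd⁴/(8D³N_a) = (42.1×10³)(11.2⁴)/(8·150.0³·11) = 2.2305 N/mm
F = k·δ = 2.2305 × 57.5 = 128.25 N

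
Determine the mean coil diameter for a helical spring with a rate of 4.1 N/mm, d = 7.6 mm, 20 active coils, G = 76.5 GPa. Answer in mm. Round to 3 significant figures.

D = (Gd⁴/(8N_a·k))^(1/3) = (76.5×10³·7.6⁴/(8·20·4.1))^(1/3)
  = (389056)^(1/3) = 73.0024 mm

73.0 mm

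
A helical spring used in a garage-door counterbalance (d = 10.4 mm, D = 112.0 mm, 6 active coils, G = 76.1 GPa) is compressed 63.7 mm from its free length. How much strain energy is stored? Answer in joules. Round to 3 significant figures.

k = Gd⁴/(8D³N_a) = (76.1×10³)(10.4⁴)/(8·112.0³·6) = 13.201 N/mm
U = ½kδ² = 0.5 × 13.201 × 63.7² = 26784 N·mm = 26.784 J

26.8 J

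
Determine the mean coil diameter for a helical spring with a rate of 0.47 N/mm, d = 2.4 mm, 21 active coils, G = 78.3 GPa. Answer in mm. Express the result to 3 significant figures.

32.0 mm

D = (Gd⁴/(8N_a·k))^(1/3) = (78.3×10³·2.4⁴/(8·21·0.47))^(1/3)
  = (32900.3)^(1/3) = 32.0430 mm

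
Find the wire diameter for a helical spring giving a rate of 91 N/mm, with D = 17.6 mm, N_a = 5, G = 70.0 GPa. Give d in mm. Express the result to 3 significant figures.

4.10 mm

d = (8D³N_a·k / G)^(1/4) = (8·17.6³·5·91 / (70.0×10³))^0.25
  = (283.49)^0.25 = 4.1033 mm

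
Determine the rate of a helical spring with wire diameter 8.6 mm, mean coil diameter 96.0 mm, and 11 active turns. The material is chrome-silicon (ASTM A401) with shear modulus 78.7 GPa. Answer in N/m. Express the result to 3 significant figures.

5530 N/m

k = Gd⁴/(8D³N_a) = (78.7×10³ × 8.6⁴) / (8 × 96.0³ × 11)
  = 4.30495e+08 / 7.78568e+07 = 5.5293 N/mm = 5529.3 N/m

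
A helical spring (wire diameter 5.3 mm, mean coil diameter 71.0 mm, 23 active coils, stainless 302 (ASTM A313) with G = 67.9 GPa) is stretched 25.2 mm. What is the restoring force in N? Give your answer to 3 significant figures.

k = Gd⁴/(8D³N_a) = (67.9×10³)(5.3⁴)/(8·71.0³·23) = 0.81354 N/mm
F = k·δ = 0.81354 × 25.2 = 20.501 N

20.5 N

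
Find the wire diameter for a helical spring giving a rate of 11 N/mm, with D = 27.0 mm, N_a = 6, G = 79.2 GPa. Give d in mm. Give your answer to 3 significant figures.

3.38 mm

d = (8D³N_a·k / G)^(1/4) = (8·27.0³·6·11 / (79.2×10³))^0.25
  = (131.22)^0.25 = 3.3845 mm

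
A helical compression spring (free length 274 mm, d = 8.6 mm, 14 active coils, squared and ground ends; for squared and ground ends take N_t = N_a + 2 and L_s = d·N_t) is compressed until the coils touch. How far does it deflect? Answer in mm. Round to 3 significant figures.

N_t = 16; L_s = 8.6·16 = 137.6 mm
δ_solid = L₀ − L_s = 274 − 137.6 = 136.4 mm

136 mm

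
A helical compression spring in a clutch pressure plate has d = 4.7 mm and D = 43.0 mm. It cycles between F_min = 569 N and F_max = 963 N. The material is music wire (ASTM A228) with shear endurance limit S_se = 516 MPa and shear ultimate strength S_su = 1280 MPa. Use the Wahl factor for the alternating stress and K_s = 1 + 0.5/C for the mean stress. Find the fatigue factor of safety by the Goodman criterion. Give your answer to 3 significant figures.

0.883

C = D/d = 43.0/4.7 = 9.1489; K_W = (4C−1)/(4C−4)+0.615/C = 1.1593; K_s = 1+0.5/C = 1.0547
F_a = (F_max−F_min)/2 = 197 N; F_m = (F_max+F_min)/2 = 766 N
τ_a = K_W·8F_aD/(πd³) = 1.1593 × 207.77 = 240.86 MPa
τ_m = K_s·8F_mD/(πd³) = 1.0547 × 807.87 = 852.03 MPa
Goodman: 1/n_f = τ_a/S_se + τ_m/S_su = 240.86/516 + 852.03/1280 = 0.46678 + 0.66564 = 1.1324
n_f = 1/1.1324 = 0.8831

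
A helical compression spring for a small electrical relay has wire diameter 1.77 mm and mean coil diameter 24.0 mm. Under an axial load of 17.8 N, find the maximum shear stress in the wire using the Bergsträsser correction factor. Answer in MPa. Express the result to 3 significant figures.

Spring index C = D/d = 24.0/1.77 = 13.5593
K_B = (4C+2)/(4C−3) = 56.237/51.237 = 1.0976
τ₀ = 8FD/(πd³) = 8·17.8·24.0/(π·1.77³) = 3417.6/17.421 = 196.18 MPa
τ_max = K·τ₀ = 1.0976 × 196.18 = 215.32 MPa

215 MPa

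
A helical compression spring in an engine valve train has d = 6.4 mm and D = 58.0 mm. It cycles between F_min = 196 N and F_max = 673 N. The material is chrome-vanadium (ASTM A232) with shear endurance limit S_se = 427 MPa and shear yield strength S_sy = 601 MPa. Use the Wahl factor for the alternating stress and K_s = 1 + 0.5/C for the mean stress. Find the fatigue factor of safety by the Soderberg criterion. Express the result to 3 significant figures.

C = D/d = 58.0/6.4 = 9.0625; K_W = (4C−1)/(4C−4)+0.615/C = 1.1609; K_s = 1+0.5/C = 1.0552
F_a = (F_max−F_min)/2 = 238.5 N; F_m = (F_max+F_min)/2 = 434.5 N
τ_a = K_W·8F_aD/(πd³) = 1.1609 × 134.37 = 155.99 MPa
τ_m = K_s·8F_mD/(πd³) = 1.0552 × 244.8 = 258.31 MPa
Soderberg: 1/n_f = τ_a/S_se + τ_m/S_sy = 155.99/427 + 258.31/601 = 0.36532 + 0.42980 = 0.79512
n_f = 1/0.79512 = 1.258

1.26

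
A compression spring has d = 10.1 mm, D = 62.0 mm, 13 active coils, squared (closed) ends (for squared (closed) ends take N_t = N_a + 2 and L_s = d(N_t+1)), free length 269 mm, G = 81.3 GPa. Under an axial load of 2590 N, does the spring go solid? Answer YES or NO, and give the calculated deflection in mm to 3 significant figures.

NO, δ = 75.9 mm

k = Gd⁴/(8D³N_a) = (81.3×10³)(10.1⁴)/(8·62.0³·13) = 34.132 N/mm
N_t = 15; L_s = 10.1·16 = 161.6 mm; δ_solid = L₀ − L_s = 269 − 161.6 = 107.4 mm
δ = F/k = 2590/34.132 = 75.881 mm
δ < δ_solid → spring does not go solid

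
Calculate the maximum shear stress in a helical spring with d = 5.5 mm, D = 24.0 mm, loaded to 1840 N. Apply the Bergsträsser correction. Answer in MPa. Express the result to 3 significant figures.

Spring index C = D/d = 24.0/5.5 = 4.3636
K_B = (4C+2)/(4C−3) = 19.455/14.455 = 1.3459
τ₀ = 8FD/(πd³) = 8·1840·24.0/(π·5.5³) = 353280/522.68 = 675.9 MPa
τ_max = K·τ₀ = 1.3459 × 675.9 = 909.7 MPa

910 MPa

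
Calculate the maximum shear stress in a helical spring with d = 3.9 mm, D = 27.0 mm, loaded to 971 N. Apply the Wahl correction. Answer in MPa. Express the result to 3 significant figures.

Spring index C = D/d = 27.0/3.9 = 6.9231
K_W = (4C−1)/(4C−4) + 0.615/C = 26.692/23.692 + 0.0888 = 1.2155
τ₀ = 8FD/(πd³) = 8·971·27.0/(π·3.9³) = 209736/186.36 = 1125.5 MPa
τ_max = K·τ₀ = 1.2155 × 1125.5 = 1367.9 MPa

1370 MPa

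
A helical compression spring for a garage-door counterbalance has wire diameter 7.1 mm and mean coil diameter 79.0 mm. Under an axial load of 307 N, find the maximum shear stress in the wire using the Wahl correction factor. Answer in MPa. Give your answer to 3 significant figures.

Spring index C = D/d = 79.0/7.1 = 11.1268
K_W = (4C−1)/(4C−4) + 0.615/C = 43.507/40.507 + 0.0553 = 1.1293
τ₀ = 8FD/(πd³) = 8·307·79.0/(π·7.1³) = 194024/1124.4 = 172.56 MPa
τ_max = K·τ₀ = 1.1293 × 172.56 = 194.87 MPa

195 MPa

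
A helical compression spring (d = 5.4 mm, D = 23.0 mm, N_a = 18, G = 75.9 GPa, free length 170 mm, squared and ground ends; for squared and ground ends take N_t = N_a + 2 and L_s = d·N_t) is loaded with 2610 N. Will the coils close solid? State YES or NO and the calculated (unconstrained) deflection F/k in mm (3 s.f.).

k = Gd⁴/(8D³N_a) = (75.9×10³)(5.4⁴)/(8·23.0³·18) = 36.836 N/mm
N_t = 20; L_s = 5.4·20 = 108 mm; δ_solid = L₀ − L_s = 170 − 108 = 62 mm
δ = F/k = 2610/36.836 = 70.855 mm
δ ≥ δ_solid → spring goes solid

YES, δ = 70.9 mm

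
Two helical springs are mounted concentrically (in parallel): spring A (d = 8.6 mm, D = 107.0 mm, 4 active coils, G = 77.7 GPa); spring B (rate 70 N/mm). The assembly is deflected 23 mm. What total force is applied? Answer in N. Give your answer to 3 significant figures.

1860 N

k_A = Gd⁴/(8D³N_a) = (77.7×10³)(8.6⁴)/(8·107.0³·4) = 10.842 N/mm
Parallel: k_eq = 10.842 + 70 = 80.842 N/mm
F = k_eq·δ = 80.842·23 = 1859.4 N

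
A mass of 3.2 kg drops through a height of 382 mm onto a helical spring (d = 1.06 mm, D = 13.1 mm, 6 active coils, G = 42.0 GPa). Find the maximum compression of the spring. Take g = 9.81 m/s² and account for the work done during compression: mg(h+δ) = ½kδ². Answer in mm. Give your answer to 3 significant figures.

294 mm

k = Gd⁴/(8D³N_a) = (42.0×10³)(1.06⁴)/(8·13.1³·6) = 0.49138 N/mm
W = mg = 3.2 × 9.81 = 31.392 N
½kδ² − Wδ − Wh = 0 → δ = (W + √(W² + 2kWh))/k
δ = (31.392 + √(985.46 + 11785))/0.49138 = (31.392 + 113.01)/0.49138 = 293.86 mm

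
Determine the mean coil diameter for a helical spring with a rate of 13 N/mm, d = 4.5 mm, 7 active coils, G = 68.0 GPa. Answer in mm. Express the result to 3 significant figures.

D = (Gd⁴/(8N_a·k))^(1/3) = (68.0×10³·4.5⁴/(8·7·13))^(1/3)
  = (38302.5)^(1/3) = 33.7087 mm

33.7 mm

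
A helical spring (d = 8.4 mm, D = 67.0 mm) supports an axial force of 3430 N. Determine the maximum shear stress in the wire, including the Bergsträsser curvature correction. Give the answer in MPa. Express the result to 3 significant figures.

1160 MPa

Spring index C = D/d = 67.0/8.4 = 7.9762
K_B = (4C+2)/(4C−3) = 33.905/28.905 = 1.1730
τ₀ = 8FD/(πd³) = 8·3430·67.0/(π·8.4³) = 1.83848e+06/1862 = 987.35 MPa
τ_max = K·τ₀ = 1.1730 × 987.35 = 1158.1 MPa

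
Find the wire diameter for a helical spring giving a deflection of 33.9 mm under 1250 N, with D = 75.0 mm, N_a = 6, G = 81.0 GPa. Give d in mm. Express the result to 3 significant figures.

Required rate k = F/δ = 1250/33.9 = 36.873 N/mm
d = (8D³N_a·k / G)^(1/4) = (8·75.0³·6·36.873 / (81.0×10³))^0.25
  = (9218.3)^0.25 = 9.7986 mm

9.80 mm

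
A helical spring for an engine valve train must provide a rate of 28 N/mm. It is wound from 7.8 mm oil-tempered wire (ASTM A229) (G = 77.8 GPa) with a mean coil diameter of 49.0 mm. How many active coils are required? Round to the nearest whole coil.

N_a = Gd⁴/(8D³k) = (77.8×10³ × 7.8⁴)/(8 × 49.0³ × 28)
    = 2.87977e+08 / 2.63534e+07 = 10.93 → 11 coils

11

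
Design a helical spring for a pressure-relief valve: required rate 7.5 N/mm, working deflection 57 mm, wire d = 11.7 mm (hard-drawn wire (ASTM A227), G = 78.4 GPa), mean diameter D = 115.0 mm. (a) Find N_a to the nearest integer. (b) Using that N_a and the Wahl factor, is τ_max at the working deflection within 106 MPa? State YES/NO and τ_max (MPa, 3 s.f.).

N_a = Gd⁴/(8D³k) = (78.4×10³)(11.7⁴)/(8·115.0³·7.5) = 16.1 → N_a = 16
Actual rate k = Gd⁴/(8D³·16) = 7.5467 N/mm
Working load F = kδ = 7.5467·57 = 430.16 N
C = 115.0/11.7 = 9.8291; K_W = (4C−1)/(4C−4)+0.615/C = 1.1475
τ_max = K_W·8FD/(πd³) = 1.1475·78.652 = 90.255 MPa
τ_max ≤ 106 MPa → acceptable

(a) 16 coils; (b) YES, τ_max = 90.3 MPa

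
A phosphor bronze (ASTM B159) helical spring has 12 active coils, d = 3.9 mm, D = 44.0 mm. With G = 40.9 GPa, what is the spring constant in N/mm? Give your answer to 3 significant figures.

1.16 N/mm

k = Gd⁴/(8D³N_a) = (40.9×10³ × 3.9⁴) / (8 × 44.0³ × 12)
  = 9.46197e+06 / 8.17766e+06 = 1.1571 N/mm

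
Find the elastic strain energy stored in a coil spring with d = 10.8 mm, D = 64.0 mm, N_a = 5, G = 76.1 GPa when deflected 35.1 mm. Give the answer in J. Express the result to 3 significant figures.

k = Gd⁴/(8D³N_a) = (76.1×10³)(10.8⁴)/(8·64.0³·5) = 98.737 N/mm
U = ½kδ² = 0.5 × 98.737 × 35.1² = 60822 N·mm = 60.822 J

60.8 J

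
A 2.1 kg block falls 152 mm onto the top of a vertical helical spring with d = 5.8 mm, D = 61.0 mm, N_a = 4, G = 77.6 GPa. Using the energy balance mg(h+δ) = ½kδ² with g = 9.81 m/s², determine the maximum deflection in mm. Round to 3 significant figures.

24.5 mm

k = Gd⁴/(8D³N_a) = (77.6×10³)(5.8⁴)/(8·61.0³·4) = 12.09 N/mm
W = mg = 2.1 × 9.81 = 20.601 N
½kδ² − Wδ − Wh = 0 → δ = (W + √(W² + 2kWh))/k
δ = (20.601 + √(424.4 + 75717.5))/12.09 = (20.601 + 275.94)/12.09 = 24.527 mm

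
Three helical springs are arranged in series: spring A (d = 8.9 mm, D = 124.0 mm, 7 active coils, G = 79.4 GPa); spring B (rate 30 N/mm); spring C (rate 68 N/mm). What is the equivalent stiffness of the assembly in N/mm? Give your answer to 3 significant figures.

k_A = Gd⁴/(8D³N_a) = (79.4×10³)(8.9⁴)/(8·124.0³·7) = 4.6658 N/mm
Series: 1/k_eq = 1/4.6658 + 1/30 + 1/68 = 0.26236; k_eq = 3.8115 N/mm

3.81 N/mm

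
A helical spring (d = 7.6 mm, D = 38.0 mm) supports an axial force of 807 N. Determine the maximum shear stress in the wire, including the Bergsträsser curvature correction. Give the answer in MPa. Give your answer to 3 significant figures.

230 MPa

Spring index C = D/d = 38.0/7.6 = 5.0000
K_B = (4C+2)/(4C−3) = 22.000/17.000 = 1.2941
τ₀ = 8FD/(πd³) = 8·807·38.0/(π·7.6³) = 245328/1379.1 = 177.89 MPa
τ_max = K·τ₀ = 1.2941 × 177.89 = 230.21 MPa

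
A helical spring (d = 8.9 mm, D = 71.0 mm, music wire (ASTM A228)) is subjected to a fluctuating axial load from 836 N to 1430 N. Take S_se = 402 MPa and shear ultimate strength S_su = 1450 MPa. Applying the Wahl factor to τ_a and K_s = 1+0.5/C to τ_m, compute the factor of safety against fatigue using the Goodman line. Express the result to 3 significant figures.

2.29

C = D/d = 71.0/8.9 = 7.9775; K_W = (4C−1)/(4C−4)+0.615/C = 1.1846; K_s = 1+0.5/C = 1.0627
F_a = (F_max−F_min)/2 = 297 N; F_m = (F_max+F_min)/2 = 1133 N
τ_a = K_W·8F_aD/(πd³) = 1.1846 × 76.17 = 90.23 MPa
τ_m = K_s·8F_mD/(πd³) = 1.0627 × 290.58 = 308.79 MPa
Goodman: 1/n_f = τ_a/S_se + τ_m/S_su = 90.23/402 + 308.79/1450 = 0.22445 + 0.21296 = 0.43741
n_f = 1/0.43741 = 2.286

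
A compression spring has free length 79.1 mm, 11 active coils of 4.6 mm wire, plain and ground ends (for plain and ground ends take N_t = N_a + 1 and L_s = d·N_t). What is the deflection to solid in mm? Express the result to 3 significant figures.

23.9 mm

N_t = 12; L_s = 4.6·12 = 55.2 mm
δ_solid = L₀ − L_s = 79.1 − 55.2 = 23.9 mm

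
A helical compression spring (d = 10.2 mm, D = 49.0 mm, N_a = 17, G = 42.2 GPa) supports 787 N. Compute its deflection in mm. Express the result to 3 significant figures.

27.6 mm

k = Gd⁴/(8D³N_a) = (42.2×10³)(10.2⁴)/(8·49.0³·17) = 28.549 N/mm
δ = F/k = 787 / 28.549 = 27.567 mm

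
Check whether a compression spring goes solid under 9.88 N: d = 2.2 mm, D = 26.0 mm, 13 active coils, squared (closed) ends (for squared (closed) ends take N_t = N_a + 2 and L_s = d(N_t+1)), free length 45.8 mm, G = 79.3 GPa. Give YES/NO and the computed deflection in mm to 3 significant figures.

k = Gd⁴/(8D³N_a) = (79.3×10³)(2.2⁴)/(8·26.0³·13) = 1.0163 N/mm
N_t = 15; L_s = 2.2·16 = 35.2 mm; δ_solid = L₀ − L_s = 45.8 − 35.2 = 10.6 mm
δ = F/k = 9.88/1.0163 = 9.7218 mm
δ < δ_solid → spring does not go solid

NO, δ = 9.72 mm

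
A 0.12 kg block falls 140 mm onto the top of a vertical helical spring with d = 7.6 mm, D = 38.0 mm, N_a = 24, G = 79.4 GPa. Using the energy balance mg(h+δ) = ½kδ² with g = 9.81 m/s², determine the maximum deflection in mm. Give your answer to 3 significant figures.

k = Gd⁴/(8D³N_a) = (79.4×10³)(7.6⁴)/(8·38.0³·24) = 25.143 N/mm
W = mg = 0.12 × 9.81 = 1.1772 N
½kδ² − Wδ − Wh = 0 → δ = (W + √(W² + 2kWh))/k
δ = (1.1772 + √(1.3858 + 8287.64))/25.143 = (1.1772 + 91.044)/25.143 = 3.6678 mm

3.67 mm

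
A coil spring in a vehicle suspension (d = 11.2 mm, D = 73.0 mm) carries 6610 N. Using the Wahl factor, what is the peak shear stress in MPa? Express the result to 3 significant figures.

1080 MPa

Spring index C = D/d = 73.0/11.2 = 6.5179
K_W = (4C−1)/(4C−4) + 0.615/C = 25.071/22.071 + 0.0944 = 1.2303
τ₀ = 8FD/(πd³) = 8·6610·73.0/(π·11.2³) = 3.86024e+06/4413.7 = 874.6 MPa
τ_max = K·τ₀ = 1.2303 × 874.6 = 1076 MPa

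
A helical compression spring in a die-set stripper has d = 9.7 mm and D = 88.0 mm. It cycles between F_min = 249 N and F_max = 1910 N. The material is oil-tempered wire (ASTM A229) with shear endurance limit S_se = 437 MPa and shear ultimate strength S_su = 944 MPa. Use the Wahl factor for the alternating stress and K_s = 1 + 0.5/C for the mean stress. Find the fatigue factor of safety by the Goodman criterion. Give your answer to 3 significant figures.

1.19

C = D/d = 88.0/9.7 = 9.0722; K_W = (4C−1)/(4C−4)+0.615/C = 1.1607; K_s = 1+0.5/C = 1.0551
F_a = (F_max−F_min)/2 = 830.5 N; F_m = (F_max+F_min)/2 = 1079.5 N
τ_a = K_W·8F_aD/(πd³) = 1.1607 × 203.91 = 236.68 MPa
τ_m = K_s·8F_mD/(πd³) = 1.0551 × 265.05 = 279.66 MPa
Goodman: 1/n_f = τ_a/S_se + τ_m/S_su = 236.68/437 + 279.66/944 = 0.54161 + 0.29625 = 0.83786
n_f = 1/0.83786 = 1.194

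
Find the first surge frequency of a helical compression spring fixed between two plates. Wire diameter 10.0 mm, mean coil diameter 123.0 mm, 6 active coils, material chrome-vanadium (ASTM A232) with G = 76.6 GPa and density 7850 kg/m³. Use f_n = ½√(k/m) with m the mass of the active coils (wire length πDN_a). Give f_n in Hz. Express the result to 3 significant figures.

k = Gd⁴/(8D³N_a) = (76.6×10³)(10.0⁴)/(8·123.0³·6) = 8.5758 N/mm = 8575.8 N/m
Wire length L = πDN_a = π·123.0·6 = 2318.5 mm
m = ρ·(πd²/4)·L = 7850 × 78.54×10⁻⁶ m² × 2.3185 m = 1.4294 kg
f_n = ½√(k/m) = 0.5·√(8575.8/1.4294) = 0.5·√(5999.4) = 38.728 Hz

38.7 Hz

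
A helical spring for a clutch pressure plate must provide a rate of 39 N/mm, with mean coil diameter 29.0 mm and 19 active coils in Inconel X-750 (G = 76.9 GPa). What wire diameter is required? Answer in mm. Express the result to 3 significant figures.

d = (8D³N_a·k / G)^(1/4) = (8·29.0³·19·39 / (76.9×10³))^0.25
  = (1880.1)^0.25 = 6.5848 mm

6.58 mm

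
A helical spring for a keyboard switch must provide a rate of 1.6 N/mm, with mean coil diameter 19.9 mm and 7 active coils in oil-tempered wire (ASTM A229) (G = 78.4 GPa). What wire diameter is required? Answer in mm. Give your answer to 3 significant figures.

1.73 mm

d = (8D³N_a·k / G)^(1/4) = (8·19.9³·7·1.6 / (78.4×10³))^0.25
  = (9.0064)^0.25 = 1.7324 mm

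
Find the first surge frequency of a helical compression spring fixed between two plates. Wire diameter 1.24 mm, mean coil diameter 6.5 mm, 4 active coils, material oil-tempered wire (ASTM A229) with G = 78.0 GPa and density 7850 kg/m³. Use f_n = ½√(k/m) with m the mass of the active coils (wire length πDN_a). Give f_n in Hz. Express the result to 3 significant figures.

2600 Hz

k = Gd⁴/(8D³N_a) = (78.0×10³)(1.24⁴)/(8·6.5³·4) = 20.984 N/mm = 20984 N/m
Wire length L = πDN_a = π·6.5·4 = 81.681 mm
m = ρ·(πd²/4)·L = 7850 × 1.2076×10⁻⁶ m² × 0.081681 m = 0.00077433 kg
f_n = ½√(k/m) = 0.5·√(20984/0.00077433) = 0.5·√(2.71e+07) = 2602.9 Hz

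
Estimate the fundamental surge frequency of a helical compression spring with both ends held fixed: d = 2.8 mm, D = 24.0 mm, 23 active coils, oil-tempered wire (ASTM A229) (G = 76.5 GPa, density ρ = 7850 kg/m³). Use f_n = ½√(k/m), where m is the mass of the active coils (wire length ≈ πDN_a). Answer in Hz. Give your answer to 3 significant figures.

74.3 Hz

k = Gd⁴/(8D³N_a) = (76.5×10³)(2.8⁴)/(8·24.0³·23) = 1.8486 N/mm = 1848.6 N/m
Wire length L = πDN_a = π·24.0·23 = 1734.2 mm
m = ρ·(πd²/4)·L = 7850 × 6.1575×10⁻⁶ m² × 1.7342 m = 0.083823 kg
f_n = ½√(k/m) = 0.5·√(1848.6/0.083823) = 0.5·√(22053) = 74.252 Hz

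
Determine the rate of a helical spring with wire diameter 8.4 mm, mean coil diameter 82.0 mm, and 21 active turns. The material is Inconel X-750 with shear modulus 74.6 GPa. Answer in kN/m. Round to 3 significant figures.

4.01 kN/m

k = Gd⁴/(8D³N_a) = (74.6×10³ × 8.4⁴) / (8 × 82.0³ × 21)
  = 3.71412e+08 / 9.26298e+07 = 4.0096 N/mm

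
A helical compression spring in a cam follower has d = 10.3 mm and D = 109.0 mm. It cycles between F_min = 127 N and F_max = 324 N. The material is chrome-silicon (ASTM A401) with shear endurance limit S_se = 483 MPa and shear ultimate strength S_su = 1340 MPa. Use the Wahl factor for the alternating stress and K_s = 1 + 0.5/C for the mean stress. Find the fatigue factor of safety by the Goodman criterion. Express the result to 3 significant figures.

9.65

C = D/d = 109.0/10.3 = 10.5825; K_W = (4C−1)/(4C−4)+0.615/C = 1.1364; K_s = 1+0.5/C = 1.0472
F_a = (F_max−F_min)/2 = 98.5 N; F_m = (F_max+F_min)/2 = 225.5 N
τ_a = K_W·8F_aD/(πd³) = 1.1364 × 25.02 = 28.433 MPa
τ_m = K_s·8F_mD/(πd³) = 1.0472 × 57.28 = 59.986 MPa
Goodman: 1/n_f = τ_a/S_se + τ_m/S_su = 28.433/483 + 59.986/1340 = 0.05887 + 0.04477 = 0.10363
n_f = 1/0.10363 = 9.65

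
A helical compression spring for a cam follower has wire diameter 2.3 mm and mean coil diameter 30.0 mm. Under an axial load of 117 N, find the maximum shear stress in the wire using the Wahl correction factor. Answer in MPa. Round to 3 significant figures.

Spring index C = D/d = 30.0/2.3 = 13.0435
K_W = (4C−1)/(4C−4) + 0.615/C = 51.174/48.174 + 0.0471 = 1.1094
τ₀ = 8FD/(πd³) = 8·117·30.0/(π·2.3³) = 28080/38.224 = 734.62 MPa
τ_max = K·τ₀ = 1.1094 × 734.62 = 815.01 MPa

815 MPa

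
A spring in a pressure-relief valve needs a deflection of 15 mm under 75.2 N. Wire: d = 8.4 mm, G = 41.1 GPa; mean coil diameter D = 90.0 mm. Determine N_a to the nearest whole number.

7

Required rate k = F/δ = 75.2/15 = 5.0133 N/mm
N_a = Gd⁴/(8D³k) = (41.1×10³ × 8.4⁴)/(8 × 90.0³ × 5.0133)
    = 2.04625e+08 / 2.92378e+07 = 6.999 → 7 coils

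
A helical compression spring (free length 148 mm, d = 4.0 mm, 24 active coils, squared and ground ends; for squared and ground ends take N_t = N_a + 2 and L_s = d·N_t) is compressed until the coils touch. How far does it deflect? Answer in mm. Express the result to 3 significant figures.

N_t = 26; L_s = 4.0·26 = 104 mm
δ_solid = L₀ − L_s = 148 − 104 = 44 mm

44.0 mm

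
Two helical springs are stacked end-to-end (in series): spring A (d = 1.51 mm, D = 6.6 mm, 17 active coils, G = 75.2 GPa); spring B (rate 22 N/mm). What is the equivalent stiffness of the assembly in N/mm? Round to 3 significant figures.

6.87 N/mm

k_A = Gd⁴/(8D³N_a) = (75.2×10³)(1.51⁴)/(8·6.6³·17) = 9.999 N/mm
Series: 1/k_eq = 1/9.999 + 1/22 = 0.14546; k_eq = 6.8745 N/mm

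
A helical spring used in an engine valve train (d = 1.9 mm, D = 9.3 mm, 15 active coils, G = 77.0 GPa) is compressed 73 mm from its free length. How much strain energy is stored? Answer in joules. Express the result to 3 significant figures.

k = Gd⁴/(8D³N_a) = (77.0×10³)(1.9⁴)/(8·9.3³·15) = 10.396 N/mm
U = ½kδ² = 0.5 × 10.396 × 73² = 27701 N·mm = 27.701 J

27.7 J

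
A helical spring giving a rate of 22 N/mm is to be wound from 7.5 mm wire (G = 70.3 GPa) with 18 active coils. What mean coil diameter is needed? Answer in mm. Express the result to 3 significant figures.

41.3 mm

D = (Gd⁴/(8N_a·k))^(1/3) = (70.3×10³·7.5⁴/(8·18·22))^(1/3)
  = (70212.6)^(1/3) = 41.2545 mm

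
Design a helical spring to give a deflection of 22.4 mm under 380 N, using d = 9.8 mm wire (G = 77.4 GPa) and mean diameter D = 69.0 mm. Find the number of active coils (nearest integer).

Required rate k = F/δ = 380/22.4 = 16.964 N/mm
N_a = Gd⁴/(8D³k) = (77.4×10³ × 9.8⁴)/(8 × 69.0³ × 16.964)
    = 7.13913e+08 / 4.45834e+07 = 16.01 → 16 coils

16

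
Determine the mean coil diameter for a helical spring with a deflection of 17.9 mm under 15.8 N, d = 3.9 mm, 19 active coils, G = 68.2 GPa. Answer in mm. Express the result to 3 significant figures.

49.0 mm

Required rate k = F/δ = 15.8/17.9 = 0.88268 N/mm
D = (Gd⁴/(8N_a·k))^(1/3) = (68.2×10³·3.9⁴/(8·19·0.88268))^(1/3)
  = (117597)^(1/3) = 48.9927 mm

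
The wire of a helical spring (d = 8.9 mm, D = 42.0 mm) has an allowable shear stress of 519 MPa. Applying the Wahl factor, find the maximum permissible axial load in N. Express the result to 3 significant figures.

C = D/d = 42.0/8.9 = 4.7191
K_W = (4C−1)/(4C−4) + 0.615/C = 17.876/14.876 + 0.1303 = 1.3320
τ_max = K·8FD/(πd³) → F_max = τ_allow·πd³/(8DK)
F_max = 519·π·8.9³/(8·42.0·1.3320) = 1.1494e+06/447.55 = 2568.3 N

2570 N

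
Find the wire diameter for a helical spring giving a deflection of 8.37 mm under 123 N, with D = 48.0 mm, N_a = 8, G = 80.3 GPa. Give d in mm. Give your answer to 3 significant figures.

6.00 mm

Required rate k = F/δ = 123/8.37 = 14.695 N/mm
d = (8D³N_a·k / G)^(1/4) = (8·48.0³·8·14.695 / (80.3×10³))^0.25
  = (1295.3)^0.25 = 5.9992 mm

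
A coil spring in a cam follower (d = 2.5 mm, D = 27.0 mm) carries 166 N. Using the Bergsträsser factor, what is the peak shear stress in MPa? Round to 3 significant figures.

821 MPa

Spring index C = D/d = 27.0/2.5 = 10.8000
K_B = (4C+2)/(4C−3) = 45.200/40.200 = 1.1244
τ₀ = 8FD/(πd³) = 8·166·27.0/(π·2.5³) = 35856/49.087 = 730.45 MPa
τ_max = K·τ₀ = 1.1244 × 730.45 = 821.3 MPa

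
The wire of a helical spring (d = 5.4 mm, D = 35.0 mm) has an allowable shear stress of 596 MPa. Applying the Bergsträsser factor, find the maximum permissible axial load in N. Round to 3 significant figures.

864 N

C = D/d = 35.0/5.4 = 6.4815
K_B = (4C+2)/(4C−3) = 27.926/22.926 = 1.2181
τ_max = K·8FD/(πd³) → F_max = τ_allow·πd³/(8DK)
F_max = 596·π·5.4³/(8·35.0·1.2181) = 2.9483e+05/341.07 = 864.45 N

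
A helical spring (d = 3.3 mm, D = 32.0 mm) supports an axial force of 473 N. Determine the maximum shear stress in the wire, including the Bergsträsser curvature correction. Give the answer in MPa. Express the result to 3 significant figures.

1220 MPa

Spring index C = D/d = 32.0/3.3 = 9.6970
K_B = (4C+2)/(4C−3) = 40.788/35.788 = 1.1397
τ₀ = 8FD/(πd³) = 8·473·32.0/(π·3.3³) = 121088/112.9 = 1072.5 MPa
τ_max = K·τ₀ = 1.1397 × 1072.5 = 1222.4 MPa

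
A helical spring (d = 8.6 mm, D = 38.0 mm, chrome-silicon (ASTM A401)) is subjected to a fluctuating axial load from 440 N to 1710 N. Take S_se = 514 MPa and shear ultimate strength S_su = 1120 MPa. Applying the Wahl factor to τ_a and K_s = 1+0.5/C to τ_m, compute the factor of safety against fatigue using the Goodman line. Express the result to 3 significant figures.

2.39

C = D/d = 38.0/8.6 = 4.4186; K_W = (4C−1)/(4C−4)+0.615/C = 1.3586; K_s = 1+0.5/C = 1.1132
F_a = (F_max−F_min)/2 = 635 N; F_m = (F_max+F_min)/2 = 1075 N
τ_a = K_W·8F_aD/(πd³) = 1.3586 × 96.606 = 131.25 MPa
τ_m = K_s·8F_mD/(πd³) = 1.1132 × 163.54 = 182.05 MPa
Goodman: 1/n_f = τ_a/S_se + τ_m/S_su = 131.25/514 + 182.05/1120 = 0.25534 + 0.16255 = 0.41789
n_f = 1/0.41789 = 2.393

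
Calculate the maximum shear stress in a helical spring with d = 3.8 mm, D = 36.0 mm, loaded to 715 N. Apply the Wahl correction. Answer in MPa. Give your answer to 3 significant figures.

Spring index C = D/d = 36.0/3.8 = 9.4737
K_W = (4C−1)/(4C−4) + 0.615/C = 36.895/33.895 + 0.0649 = 1.1534
τ₀ = 8FD/(πd³) = 8·715·36.0/(π·3.8³) = 205920/172.39 = 1194.5 MPa
τ_max = K·τ₀ = 1.1534 × 1194.5 = 1377.8 MPa

1380 MPa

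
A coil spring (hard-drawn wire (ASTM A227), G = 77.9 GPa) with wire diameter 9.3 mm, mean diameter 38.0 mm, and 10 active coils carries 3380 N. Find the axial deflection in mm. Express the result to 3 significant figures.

k = Gd⁴/(8D³N_a) = (77.9×10³)(9.3⁴)/(8·38.0³·10) = 132.75 N/mm
δ = F/k = 3380 / 132.75 = 25.462 mm

25.5 mm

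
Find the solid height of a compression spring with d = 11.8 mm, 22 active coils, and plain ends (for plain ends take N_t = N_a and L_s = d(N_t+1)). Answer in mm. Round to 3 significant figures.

271 mm

plain ends: N_t = N_a = 22
L_s = d·(N_t+1) = 11.8 × 23 = 271.4 mm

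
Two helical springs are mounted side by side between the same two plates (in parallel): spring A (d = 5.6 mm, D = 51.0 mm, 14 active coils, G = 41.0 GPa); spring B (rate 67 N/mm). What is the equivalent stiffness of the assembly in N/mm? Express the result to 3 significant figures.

69.7 N/mm

k_A = Gd⁴/(8D³N_a) = (41.0×10³)(5.6⁴)/(8·51.0³·14) = 2.714 N/mm
Parallel: k_eq = 2.714 + 67 = 69.714 N/mm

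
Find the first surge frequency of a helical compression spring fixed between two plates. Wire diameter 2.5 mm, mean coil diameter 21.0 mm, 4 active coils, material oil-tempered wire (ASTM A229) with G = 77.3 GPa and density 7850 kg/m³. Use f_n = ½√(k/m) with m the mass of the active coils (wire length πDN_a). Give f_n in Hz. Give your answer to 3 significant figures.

k = Gd⁴/(8D³N_a) = (77.3×10³)(2.5⁴)/(8·21.0³·4) = 10.189 N/mm = 10189 N/m
Wire length L = πDN_a = π·21.0·4 = 263.89 mm
m = ρ·(πd²/4)·L = 7850 × 4.9087×10⁻⁶ m² × 0.26389 m = 0.010169 kg
f_n = ½√(k/m) = 0.5·√(10189/0.010169) = 0.5·√(1.002e+06) = 500.5 Hz

500 Hz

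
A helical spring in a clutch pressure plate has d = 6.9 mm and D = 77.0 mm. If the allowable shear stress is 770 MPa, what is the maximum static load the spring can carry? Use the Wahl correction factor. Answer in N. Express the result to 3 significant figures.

1140 N

C = D/d = 77.0/6.9 = 11.1594
K_W = (4C−1)/(4C−4) + 0.615/C = 43.638/40.638 + 0.0551 = 1.1289
τ_max = K·8FD/(πd³) → F_max = τ_allow·πd³/(8DK)
F_max = 770·π·6.9³/(8·77.0·1.1289) = 7.9467e+05/695.42 = 1142.7 N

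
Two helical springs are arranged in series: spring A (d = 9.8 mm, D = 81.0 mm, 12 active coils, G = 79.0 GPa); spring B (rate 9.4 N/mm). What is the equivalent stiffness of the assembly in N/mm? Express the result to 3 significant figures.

5.67 N/mm

k_A = Gd⁴/(8D³N_a) = (79.0×10³)(9.8⁴)/(8·81.0³·12) = 14.283 N/mm
Series: 1/k_eq = 1/14.283 + 1/9.4 = 0.1764; k_eq = 5.669 N/mm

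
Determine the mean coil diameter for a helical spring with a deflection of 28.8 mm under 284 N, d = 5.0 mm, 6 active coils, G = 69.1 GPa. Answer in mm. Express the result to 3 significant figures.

45.0 mm

Required rate k = F/δ = 284/28.8 = 9.8611 N/mm
D = (Gd⁴/(8N_a·k))^(1/3) = (69.1×10³·5.0⁴/(8·6·9.8611))^(1/3)
  = (91241.2)^(1/3) = 45.0191 mm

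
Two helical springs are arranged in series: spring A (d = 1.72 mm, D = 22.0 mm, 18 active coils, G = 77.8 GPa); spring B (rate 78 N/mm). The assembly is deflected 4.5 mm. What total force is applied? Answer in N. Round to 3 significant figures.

1.99 N

k_A = Gd⁴/(8D³N_a) = (77.8×10³)(1.72⁴)/(8·22.0³·18) = 0.44408 N/mm
Series: 1/k_eq = 1/0.44408 + 1/78 = 2.2647; k_eq = 0.44157 N/mm
F = k_eq·δ = 0.44157·4.5 = 1.9871 N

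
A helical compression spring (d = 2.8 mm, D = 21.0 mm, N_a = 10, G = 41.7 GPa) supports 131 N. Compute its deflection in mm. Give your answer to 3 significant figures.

k = Gd⁴/(8D³N_a) = (41.7×10³)(2.8⁴)/(8·21.0³·10) = 3.4596 N/mm
δ = F/k = 131 / 3.4596 = 37.866 mm

37.9 mm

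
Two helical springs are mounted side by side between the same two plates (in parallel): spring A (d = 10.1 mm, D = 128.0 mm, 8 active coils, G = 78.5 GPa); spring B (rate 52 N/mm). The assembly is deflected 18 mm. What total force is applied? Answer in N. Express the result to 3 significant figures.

k_A = Gd⁴/(8D³N_a) = (78.5×10³)(10.1⁴)/(8·128.0³·8) = 6.0862 N/mm
Parallel: k_eq = 6.0862 + 52 = 58.086 N/mm
F = k_eq·δ = 58.086·18 = 1045.6 N

1050 N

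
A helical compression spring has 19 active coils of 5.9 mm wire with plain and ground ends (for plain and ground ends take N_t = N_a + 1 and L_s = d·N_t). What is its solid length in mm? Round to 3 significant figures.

118 mm

plain and ground ends: N_t = N_a + 1 = 19 + 1 = 20
L_s = d·N_t = 5.9 × 20 = 118 mm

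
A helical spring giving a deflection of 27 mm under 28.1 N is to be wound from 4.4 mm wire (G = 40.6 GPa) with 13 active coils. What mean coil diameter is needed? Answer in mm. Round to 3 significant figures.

52.0 mm

Required rate k = F/δ = 28.1/27 = 1.0407 N/mm
D = (Gd⁴/(8N_a·k))^(1/3) = (40.6×10³·4.4⁴/(8·13·1.0407))^(1/3)
  = (140592)^(1/3) = 51.9980 mm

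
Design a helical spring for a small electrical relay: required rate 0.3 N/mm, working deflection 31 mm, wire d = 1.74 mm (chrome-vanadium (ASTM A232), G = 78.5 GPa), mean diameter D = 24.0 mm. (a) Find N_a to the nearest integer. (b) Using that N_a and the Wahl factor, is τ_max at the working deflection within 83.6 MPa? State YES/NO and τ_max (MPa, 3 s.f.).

N_a = Gd⁴/(8D³k) = (78.5×10³)(1.74⁴)/(8·24.0³·0.3) = 21.69 → N_a = 22
Actual rate k = Gd⁴/(8D³·22) = 0.29575 N/mm
Working load F = kδ = 0.29575·31 = 9.1682 N
C = 24.0/1.74 = 13.7931; K_W = (4C−1)/(4C−4)+0.615/C = 1.1032
τ_max = K_W·8FD/(πd³) = 1.1032·106.36 = 117.34 MPa
τ_max > 83.6 MPa → exceeds allowable

(a) 22 coils; (b) NO, τ_max = 117 MPa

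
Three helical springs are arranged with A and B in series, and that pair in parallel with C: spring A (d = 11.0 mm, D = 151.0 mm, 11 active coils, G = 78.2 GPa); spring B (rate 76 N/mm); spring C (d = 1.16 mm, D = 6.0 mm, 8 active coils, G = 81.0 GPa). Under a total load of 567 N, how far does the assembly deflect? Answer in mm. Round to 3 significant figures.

k_A = Gd⁴/(8D³N_a) = (78.2×10³)(11.0⁴)/(8·151.0³·11) = 3.7789 N/mm
k_C = Gd⁴/(8D³N_a) = (81.0×10³)(1.16⁴)/(8·6.0³·8) = 10.609 N/mm
Springs A,B series: k_AB = 1/(1/3.7789+1/76) = 3.5999 N/mm; parallel with C: k_eq = 3.5999+10.609 = 14.209 N/mm
δ = F/k_eq = 567/14.209 = 39.904 mm

39.9 mm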